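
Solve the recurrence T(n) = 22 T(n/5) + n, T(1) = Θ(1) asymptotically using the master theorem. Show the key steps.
T(n) = Θ(n^(log_5 22))

Master theorem: compare f(n) = n to n^(log_5 22) where log_5 22 ≈ 1.921. Since 1 < log_5 22, we have f(n) = O(n^(log_5 22 − ε)) for some ε > 0 — Case 1. Hence T(n) = Θ(n^(log_5 22)).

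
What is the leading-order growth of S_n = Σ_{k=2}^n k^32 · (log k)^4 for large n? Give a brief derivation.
S_n ~ n^33 · (log n)^4 / 33

By integral comparison, S_n = ∫_1^n x^32 · (log x)^4 dx + O(n^32 · (log n)^4). For the integral, the leading term of ∫_1^n x^32 (log x)^4 dx is n^33/33 · (log n)^4 (by repeated integration by parts; each step lowers the log-exponent and produces a relatively O(1/log n) correction). Hence S_n ~ n^33 · (log n)^4 / 33.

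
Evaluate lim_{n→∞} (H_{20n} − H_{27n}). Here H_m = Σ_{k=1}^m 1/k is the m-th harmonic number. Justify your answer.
lim = ln(20/27)

Euler-Maclaurin gives H_m = ln m + γ + 1/(2m) + O(1/m^2). The γ and O(1/m) terms cancel in the difference:
  H_{20n} − H_{27n} = ln(20n) − ln(27n) + O(1/n) = ln(20/27) + O(1/n).
Hence the limit is ln(20/27).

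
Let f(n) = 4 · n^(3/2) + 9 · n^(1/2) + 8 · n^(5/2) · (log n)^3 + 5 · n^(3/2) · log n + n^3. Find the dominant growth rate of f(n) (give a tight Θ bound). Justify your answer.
f(n) ∈ Θ(n^3)

Compare the terms by growth order. For large n, n^a · (log n)^b dominates n^a' · (log n)^b' iff a > a', or (a = a' and b > b'). Ranking the 5 terms shows the dominant one is n^3. Hence f(n) ∈ Θ(n^3).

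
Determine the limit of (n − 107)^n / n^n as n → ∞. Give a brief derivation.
lim = e^(−107)

Rewrite as (1 − 107/n)^(n). By the standard limit (1 + x/n)^n → e^x, we have (1 − 107/n)^n → e^(−107), and raising to the 1st power gives e^(−107).
More precisely, ln[(1 − 107/n)^(n)] = n · ln(1 − 107/n) = n · (-107/n + O(1/n^2)) = -107 + O(1/n) → -107.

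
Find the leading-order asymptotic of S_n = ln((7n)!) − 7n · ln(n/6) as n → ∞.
S_n ~ 7n · (ln 42 − 1) + O(ln n)

Stirling: ln((7n)!) = 7n ln(7n) − 7n + O(ln n).
  S_n = 7n ln(7n) − 7n − 7n ln(n/6) + O(ln n)
      = 7n ln(7n) − 7n ln n + 7n ln 6 − 7n + O(ln n)
      = 7n ln 7 + 7n ln 6 − 7n + O(ln n)
      = 7n (ln 42 − 1) + O(ln n).
Numerically ln(42) − 1 ≈ 2.7377.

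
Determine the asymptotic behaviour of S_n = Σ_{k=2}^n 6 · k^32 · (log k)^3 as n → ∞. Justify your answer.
S_n ~ 2 · n^33 · (log n)^3 / 11

By integral comparison, S_n = ∫_1^n 6 · x^32 · (log x)^3 dx + O(n^32 · (log n)^3). For the integral, the leading term of ∫_1^n x^32 (log x)^3 dx is n^33/33 · (log n)^3 (by repeated integration by parts; each step lowers the log-exponent and produces a relatively O(1/log n) correction). Hence S_n ~ 2 · n^33 · (log n)^3 / 11.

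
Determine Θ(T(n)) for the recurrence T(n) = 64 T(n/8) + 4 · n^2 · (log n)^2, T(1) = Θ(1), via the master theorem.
T(n) = Θ(n^2 · (log n)^3)

Here log_8 64 = 2 and f(n) = 4 · n^2 · (log n)^2 = Θ(n^(log_8 64) · (log n)^2). This is the extended Case 2 of the master theorem (f matches the critical exponent up to log factors), giving T(n) = Θ(n^(log_8 64) · (log n)^(2+1)) = Θ(n^2 · (log n)^3).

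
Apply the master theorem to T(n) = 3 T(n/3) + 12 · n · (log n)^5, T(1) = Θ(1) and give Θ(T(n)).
T(n) = Θ(n · (log n)^6)

Here log_3 3 = 1 and f(n) = 12 · n · (log n)^5 = Θ(n^(log_3 3) · (log n)^5). This is the extended Case 2 of the master theorem (f matches the critical exponent up to log factors), giving T(n) = Θ(n^(log_3 3) · (log n)^(5+1)) = Θ(n · (log n)^6).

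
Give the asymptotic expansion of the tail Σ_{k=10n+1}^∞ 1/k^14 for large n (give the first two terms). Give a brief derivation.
Σ_{k>10n} 1/k^14 = 1/(13 · (10n)^13) − 1/(2 · (10n)^14) + O(1/(10n)^15)

Compare to the integral: ∫_{10n}^∞ x^(−14) dx = [−x^(−13)/13]_{10n}^∞ = 1/((14−1)·(10n)^13). The Euler-Maclaurin correction adds −f(10n)/2 = −1/(2·(10n)^14). Euler-Maclaurin then gives
  Σ_{k>10n} 1/k^14 = ∫_{10n}^∞ dx/x^14 − 1/(2·(10n)^14) + O(1/(10n)^15).
(Equivalently this is ζ(14) − Σ_{k≤10n} 1/k^14.)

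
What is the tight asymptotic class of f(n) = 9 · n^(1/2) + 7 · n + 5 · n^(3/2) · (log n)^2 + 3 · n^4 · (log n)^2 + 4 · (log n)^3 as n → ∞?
f(n) ∈ Θ(n^4 · (log n)^2)

Compare the terms by growth order. For large n, n^a · (log n)^b dominates n^a' · (log n)^b' iff a > a', or (a = a' and b > b'). Ranking the 5 terms shows the dominant one is 3 · n^4 · (log n)^2. Hence f(n) ∈ Θ(n^4 · (log n)^2).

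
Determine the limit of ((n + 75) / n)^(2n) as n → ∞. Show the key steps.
lim = e^150

Rewrite as (1 + 75/n)^(2n). By the standard limit (1 + x/n)^n → e^x, we have (1 + 75/n)^n → e^75, and raising to the 2nd power gives e^150.
More precisely, ln[(1 + 75/n)^(2n)] = 2n · ln(1 + 75/n) = 2n · (75/n + O(1/n^2)) = 150 + O(1/n) → 150.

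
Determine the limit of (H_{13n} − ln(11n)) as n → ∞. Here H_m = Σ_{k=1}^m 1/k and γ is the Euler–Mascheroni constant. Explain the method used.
lim = ln(13/11) + γ

By Euler-Maclaurin, H_m = ln m + γ + O(1/m). So
  H_{13n} − ln(11n) = ln(13n) + γ − ln(11n) + O(1/n)
                       = ln(13/11) + γ + O(1/n).
Hence the limit is ln(13/11) + γ.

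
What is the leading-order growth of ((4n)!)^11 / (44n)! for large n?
((4n)!)^11/(44n)! ~ ((2π·4n)^(10/2) / sqrt(11)) · 11^(−11·4n)  →  0

Write N = 4n. Stirling: N! ~ sqrt(2π N)(N/e)^N and (11N)! ~ sqrt(2π·11N)·(11N/e)^(11N).
  (N!)^11/(11N)! ~ (2π N)^(11/2) (N/e)^(11N) / [sqrt(2π·11N) (11N/e)^(11N)]
     = (2π N)^(11/2) / sqrt(2π·11N) · (N/(11N))^(11N)
     = (2π N)^((11−1)/2) / sqrt(11) · 11^(−11N).
Since 11^11 > 1, the factor 11^(−11N) decays exponentially, so the ratio → 0. Substituting N = 4n gives the stated form.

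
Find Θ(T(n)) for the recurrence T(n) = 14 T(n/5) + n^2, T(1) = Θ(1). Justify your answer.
T(n) = Θ(n^2)

log_5 14 ≈ 1.640. f(n) = n^2 dominates n^(log_5 14) since 2 > 1.640, and the regularity condition a·f(n/b) = 14·(n/5)^2 = (14/25)·n^2 ≤ c·f(n) holds with c = 14/25 ≈ 0.56 < 1. So this is Case 3: T(n) = Θ(f(n)) = Θ(n^2).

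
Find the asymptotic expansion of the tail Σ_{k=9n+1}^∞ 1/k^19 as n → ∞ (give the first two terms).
Σ_{k>9n} 1/k^19 = 1/(18 · (9n)^18) − 1/(2 · (9n)^19) + O(1/(9n)^20)

Compare to the integral: ∫_{9n}^∞ x^(−19) dx = [−x^(−18)/18]_{9n}^∞ = 1/((19−1)·(9n)^18). The Euler-Maclaurin correction adds −f(9n)/2 = −1/(2·(9n)^19). Euler-Maclaurin then gives
  Σ_{k>9n} 1/k^19 = ∫_{9n}^∞ dx/x^19 − 1/(2·(9n)^19) + O(1/(9n)^20).
(Equivalently this is ζ(19) − Σ_{k≤9n} 1/k^19.)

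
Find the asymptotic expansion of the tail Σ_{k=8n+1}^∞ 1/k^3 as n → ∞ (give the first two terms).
Σ_{k>8n} 1/k^3 = 1/(2 · (8n)^2) − 1/(2 · (8n)^3) + O(1/(8n)^4)

Compare to the integral: ∫_{8n}^∞ x^(−3) dx = [−x^(−2)/2]_{8n}^∞ = 1/((3−1)·(8n)^2). The Euler-Maclaurin correction adds −f(8n)/2 = −1/(2·(8n)^3). Euler-Maclaurin then gives
  Σ_{k>8n} 1/k^3 = ∫_{8n}^∞ dx/x^3 − 1/(2·(8n)^3) + O(1/(8n)^4).
(Equivalently this is ζ(3) − Σ_{k≤8n} 1/k^3.)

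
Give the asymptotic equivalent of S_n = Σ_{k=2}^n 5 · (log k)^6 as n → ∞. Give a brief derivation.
S_n ~ 5 · n · (log n)^6

By integral comparison, S_n = ∫_1^n 5 · (log x)^6 dx + O((log n)^6). For the integral, the leading term of ∫_1^n (log x)^6 dx is n · (log n)^6 (by repeated integration by parts; each step lowers the log-exponent and produces a relatively O(1/log n) correction). Hence S_n ~ 5 · n · (log n)^6.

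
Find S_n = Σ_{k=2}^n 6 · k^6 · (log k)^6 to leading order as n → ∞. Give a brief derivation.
S_n ~ 6 · n^7 · (log n)^6 / 7

By integral comparison, S_n = ∫_1^n 6 · x^6 · (log x)^6 dx + O(n^6 · (log n)^6). For the integral, the leading term of ∫_1^n x^6 (log x)^6 dx is n^7/7 · (log n)^6 (by repeated integration by parts; each step lowers the log-exponent and produces a relatively O(1/log n) correction). Hence S_n ~ 6 · n^7 · (log n)^6 / 7.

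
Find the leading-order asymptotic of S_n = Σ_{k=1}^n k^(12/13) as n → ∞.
S_n ~ (13/25) · n^(25/13)

Integral comparison: Σ_{k=1}^n k^(12/13) = ∫_0^n x^(12/13) dx + O(n^(12/13)). The integral is n^(1 + 12/13) / (1 + 12/13) = n^((12+13)/13) / ((12+13)/13) = (13/25) · n^(25/13).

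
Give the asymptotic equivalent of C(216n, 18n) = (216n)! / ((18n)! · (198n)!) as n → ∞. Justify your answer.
C(216n, 18n) ~ (8916100448256/285311670611)^(18n) · sqrt(6/(11π·18n))

Write N = 18n. Apply Stirling to each factorial:
  (12N)! ~ sqrt(2π·12N) · (12N/e)^(12N),
  N! ~ sqrt(2π N) · (N/e)^N,
  (11N)! ~ sqrt(2π·11N) · (11N/e)^(11N).
The exponential factors combine to (12N)^(12N) / (N^N · (11N)^(11N)) = 12^(12N)/11^(11N) = (12^12/11^11)^N = (8916100448256/285311670611)^N.
The square-root prefactors combine to sqrt(2π·12N) / (sqrt(2π N)·sqrt(2π·11N)) = sqrt(12 / (2π·11·N)) = sqrt(6/(11π·18n)).
Substituting N = 18n: C(216n, 18n) ~ (8916100448256/285311670611)^(18n) · sqrt(6/(11π·18n)).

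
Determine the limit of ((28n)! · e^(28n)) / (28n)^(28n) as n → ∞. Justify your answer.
lim = ∞

Stirling: (28n)! ~ sqrt(2π·28n) · (28n/e)^(28n). Hence
  (28n)! · e^(28n) / (28n)^(28n) ~ sqrt(2π·28n) = sqrt(2π·28) · sqrt(n) → ∞.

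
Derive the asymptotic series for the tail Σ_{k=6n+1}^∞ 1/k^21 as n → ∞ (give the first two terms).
Σ_{k>6n} 1/k^21 = 1/(20 · (6n)^20) − 1/(2 · (6n)^21) + O(1/(6n)^22)

Compare to the integral: ∫_{6n}^∞ x^(−21) dx = [−x^(−20)/20]_{6n}^∞ = 1/((21−1)·(6n)^20). The Euler-Maclaurin correction adds −f(6n)/2 = −1/(2·(6n)^21). Euler-Maclaurin then gives
  Σ_{k>6n} 1/k^21 = ∫_{6n}^∞ dx/x^21 − 1/(2·(6n)^21) + O(1/(6n)^22).
(Equivalently this is ζ(21) − Σ_{k≤6n} 1/k^21.)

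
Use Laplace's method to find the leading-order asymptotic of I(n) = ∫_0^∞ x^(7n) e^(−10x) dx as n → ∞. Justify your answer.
I(n) ~ (sqrt(2π·7n) / 10) · (7n/(10e))^(7n)

Write the integrand as exp(7n ln x − 10x) and set f(x) = 7n ln x − 10x. Then f'(x) = 7n/x − 10 = 0 at x* = 7n/10, and f''(x*) = −7n/x*^2 = −10^2/(7n). Laplace's method (interior maximum) gives
  I(n) ~ e^(f(x*)) · sqrt(2π / |f''(x*)|)
        = exp(7n ln(7n/10) − 7n) · sqrt(2π · 7n / 10^2)
        = (7n/10)^(7n) e^(−7n) · sqrt(2π·7n) / 10
        = (sqrt(2π·7n) / 10) · (7n/(10e))^(7n).
This matches Γ(7n+1)/10^(7n+1) with Stirling applied to Γ.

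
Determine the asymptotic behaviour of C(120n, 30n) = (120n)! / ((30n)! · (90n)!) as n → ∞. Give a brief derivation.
C(120n, 30n) ~ (256/27)^(30n) · sqrt(2/(3π·30n))

Write N = 30n. Apply Stirling to each factorial:
  (4N)! ~ sqrt(2π·4N) · (4N/e)^(4N),
  N! ~ sqrt(2π N) · (N/e)^N,
  (3N)! ~ sqrt(2π·3N) · (3N/e)^(3N).
The exponential factors combine to (4N)^(4N) / (N^N · (3N)^(3N)) = 4^(4N)/3^(3N) = (4^4/3^3)^N = (256/27)^N.
The square-root prefactors combine to sqrt(2π·4N) / (sqrt(2π N)·sqrt(2π·3N)) = sqrt(4 / (2π·3·N)) = sqrt(2/(3π·30n)).
Substituting N = 30n: C(120n, 30n) ~ (256/27)^(30n) · sqrt(2/(3π·30n)).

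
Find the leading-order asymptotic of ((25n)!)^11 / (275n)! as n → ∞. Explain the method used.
((25n)!)^11/(275n)! ~ ((2π·25n)^(10/2) / sqrt(11)) · 11^(−11·25n)  →  0

Write N = 25n. Stirling: N! ~ sqrt(2π N)(N/e)^N and (11N)! ~ sqrt(2π·11N)·(11N/e)^(11N).
  (N!)^11/(11N)! ~ (2π N)^(11/2) (N/e)^(11N) / [sqrt(2π·11N) (11N/e)^(11N)]
     = (2π N)^(11/2) / sqrt(2π·11N) · (N/(11N))^(11N)
     = (2π N)^((11−1)/2) / sqrt(11) · 11^(−11N).
Since 11^11 > 1, the factor 11^(−11N) decays exponentially, so the ratio → 0. Substituting N = 25n gives the stated form.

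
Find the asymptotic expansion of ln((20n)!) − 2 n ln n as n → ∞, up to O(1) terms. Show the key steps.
ln((20n)!) − 2 n ln n = 18 n ln n + 20(ln 20 − 1) n + (1/2) ln(2π·20n) + O(1/n)

Stirling: ln((20n)!) = 20n ln(20n) − 20n + (1/2) ln(2π·20n) + O(1/n).
Expand 20n ln(20n) = 20n (ln n + ln 20) = 20n ln n + 20n ln 20.
Subtract 2n ln n: leading term is (20 − 2) n ln n = 18 n ln n. The next term is 20n ln 20 − 20n = 20(ln 20 − 1) n. Then the (1/2) ln(2π·20n) correction.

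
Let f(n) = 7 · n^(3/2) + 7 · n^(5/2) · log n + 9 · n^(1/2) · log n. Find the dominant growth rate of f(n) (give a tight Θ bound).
f(n) ∈ Θ(n^(5/2) · log n)

Compare the terms by growth order. For large n, n^a · (log n)^b dominates n^a' · (log n)^b' iff a > a', or (a = a' and b > b'). Ranking the 3 terms shows the dominant one is 7 · n^(5/2) · log n. Hence f(n) ∈ Θ(n^(5/2) · log n).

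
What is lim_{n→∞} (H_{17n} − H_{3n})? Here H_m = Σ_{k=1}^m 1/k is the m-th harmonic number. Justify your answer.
lim = ln(17/3)

Euler-Maclaurin gives H_m = ln m + γ + 1/(2m) + O(1/m^2). The γ and O(1/m) terms cancel in the difference:
  H_{17n} − H_{3n} = ln(17n) − ln(3n) + O(1/n) = ln(17/3) + O(1/n).
Hence the limit is ln(17/3).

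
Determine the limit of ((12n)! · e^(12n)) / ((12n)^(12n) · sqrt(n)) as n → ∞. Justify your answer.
lim = sqrt(2π·12)

Stirling: (12n)! ~ sqrt(2π·12n) · (12n/e)^(12n). Hence
  (12n)! · e^(12n) / (12n)^(12n) ~ sqrt(2π·12n).
Dividing by sqrt(n): sqrt(2π·12n) / sqrt(n) = sqrt(2π·12) · n^((1−1)/2), so the limit is sqrt(2π·12).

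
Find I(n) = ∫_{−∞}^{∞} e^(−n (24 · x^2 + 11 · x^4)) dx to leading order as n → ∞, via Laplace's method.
I(n) ~ sqrt(π/(24n))

φ(x) = 24 · x^2 + 11 · x^4 has its unique global minimum at x* = 0 (since φ'(x) = 48x + 44x^3 = 0 only at x = 0 for real x with both coefficients positive, and φ → ∞ as |x| → ∞). At x* = 0, φ(0) = 0 and φ''(0) = 48. Laplace's method then gives
  I(n) ~ sqrt(2π / (n · φ''(0))) · e^(−n φ(0)) = sqrt(2π / (48n)) = sqrt(π/(24n)).
The 11 · x^4 term contributes only at subleading order (an O(1/n) relative correction).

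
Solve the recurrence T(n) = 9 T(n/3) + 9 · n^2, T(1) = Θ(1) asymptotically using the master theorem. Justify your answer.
T(n) = Θ(n^2 log n)

log_3 9 = 2, and f(n) = 9 · n^2 = Θ(n^(log_3 9)). This is Case 2 of the master theorem: T(n) = Θ(f(n) · log n) = Θ(n^2 log n).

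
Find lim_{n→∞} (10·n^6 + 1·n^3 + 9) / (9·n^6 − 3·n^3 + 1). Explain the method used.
lim = 10/9

For large n the leading n^6 terms dominate both numerator and denominator. Dividing top and bottom by n^6, every other term tends to 0, leaving 10/9.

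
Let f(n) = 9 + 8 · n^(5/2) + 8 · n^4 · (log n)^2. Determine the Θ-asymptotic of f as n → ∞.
f(n) ∈ Θ(n^4 · (log n)^2)

Compare the terms by growth order. For large n, n^a · (log n)^b dominates n^a' · (log n)^b' iff a > a', or (a = a' and b > b'). Ranking the 3 terms shows the dominant one is 8 · n^4 · (log n)^2. Hence f(n) ∈ Θ(n^4 · (log n)^2).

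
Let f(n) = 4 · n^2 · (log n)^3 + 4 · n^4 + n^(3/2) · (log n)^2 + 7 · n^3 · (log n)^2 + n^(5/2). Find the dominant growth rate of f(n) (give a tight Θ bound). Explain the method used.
f(n) ∈ Θ(n^4)

Compare the terms by growth order. For large n, n^a · (log n)^b dominates n^a' · (log n)^b' iff a > a', or (a = a' and b > b'). Ranking the 5 terms shows the dominant one is 4 · n^4. Hence f(n) ∈ Θ(n^4).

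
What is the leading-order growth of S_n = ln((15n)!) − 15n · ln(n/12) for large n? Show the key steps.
S_n ~ 15n · (ln 180 − 1) + O(ln n)

Stirling: ln((15n)!) = 15n ln(15n) − 15n + O(ln n).
  S_n = 15n ln(15n) − 15n − 15n ln(n/12) + O(ln n)
      = 15n ln(15n) − 15n ln n + 15n ln 12 − 15n + O(ln n)
      = 15n ln 15 + 15n ln 12 − 15n + O(ln n)
      = 15n (ln 180 − 1) + O(ln n).
Numerically ln(180) − 1 ≈ 4.1930.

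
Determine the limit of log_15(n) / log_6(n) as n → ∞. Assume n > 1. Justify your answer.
lim = ln(6) / ln(15) = log_15(6)

Change of base: log_15(n) = ln n / ln 15 and log_6(n) = ln n / ln 6. The ratio is (ln n / ln 15) · (ln 6 / ln n) = ln 6 / ln 15, a constant independent of n. So the limit is ln 6 / ln 15 = log_15(6).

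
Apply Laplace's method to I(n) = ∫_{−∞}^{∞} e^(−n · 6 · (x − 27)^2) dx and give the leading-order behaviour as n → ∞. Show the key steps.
I(n) = sqrt(π/(6n))

Here φ(x) = 6 · (x − 27)^2 has its unique minimum at x* = 27 with φ(x*) = 0 and φ''(x*) = 12. Laplace's method gives
  I(n) ~ e^(−n φ(x*)) · sqrt(2π / (n · φ''(x*))) = sqrt(2π / (12n)) = sqrt(π/(6n)).
This is exact: substituting u = (x − 27)·sqrt(6n) gives I(n) = (1/sqrt(6n)) ∫_{−∞}^{∞} e^(−u^2) du = sqrt(π/(6n)).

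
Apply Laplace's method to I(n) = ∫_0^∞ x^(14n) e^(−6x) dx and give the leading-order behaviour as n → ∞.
I(n) ~ (sqrt(2π·14n) / 6) · (14n/(6e))^(14n)

Write the integrand as exp(14n ln x − 6x) and set f(x) = 14n ln x − 6x. Then f'(x) = 14n/x − 6 = 0 at x* = 14n/6, and f''(x*) = −14n/x*^2 = −6^2/(14n). Laplace's method (interior maximum) gives
  I(n) ~ e^(f(x*)) · sqrt(2π / |f''(x*)|)
        = exp(14n ln(14n/6) − 14n) · sqrt(2π · 14n / 6^2)
        = (14n/6)^(14n) e^(−14n) · sqrt(2π·14n) / 6
        = (sqrt(2π·14n) / 6) · (14n/(6e))^(14n).
This matches Γ(14n+1)/6^(14n+1) with Stirling applied to Γ.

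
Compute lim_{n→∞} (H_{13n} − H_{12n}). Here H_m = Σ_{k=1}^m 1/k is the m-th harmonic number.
lim = ln(13/12)

Euler-Maclaurin gives H_m = ln m + γ + 1/(2m) + O(1/m^2). The γ and O(1/m) terms cancel in the difference:
  H_{13n} − H_{12n} = ln(13n) − ln(12n) + O(1/n) = ln(13/12) + O(1/n).
Hence the limit is ln(13/12).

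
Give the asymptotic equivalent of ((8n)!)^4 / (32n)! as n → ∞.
((8n)!)^4/(32n)! ~ ((2π·8n)^(3/2) / 2) · 4^(−4·8n)  →  0

Write N = 8n. Stirling: N! ~ sqrt(2π N)(N/e)^N and (4N)! ~ sqrt(2π·4N)·(4N/e)^(4N).
  (N!)^4/(4N)! ~ (2π N)^(4/2) (N/e)^(4N) / [sqrt(2π·4N) (4N/e)^(4N)]
     = (2π N)^(4/2) / sqrt(2π·4N) · (N/(4N))^(4N)
     = (2π N)^((4−1)/2) / 2 · 4^(−4N).
Since 4^4 > 1, the factor 4^(−4N) decays exponentially, so the ratio → 0. Substituting N = 8n gives the stated form.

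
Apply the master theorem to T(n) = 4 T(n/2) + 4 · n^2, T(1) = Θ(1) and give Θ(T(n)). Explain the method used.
T(n) = Θ(n^2 log n)

log_2 4 = 2, and f(n) = 4 · n^2 = Θ(n^(log_2 4)). This is Case 2 of the master theorem: T(n) = Θ(f(n) · log n) = Θ(n^2 log n).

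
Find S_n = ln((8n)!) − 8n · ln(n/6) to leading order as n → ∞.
S_n ~ 8n · (ln 48 − 1) + O(ln n)

Stirling: ln((8n)!) = 8n ln(8n) − 8n + O(ln n).
  S_n = 8n ln(8n) − 8n − 8n ln(n/6) + O(ln n)
      = 8n ln(8n) − 8n ln n + 8n ln 6 − 8n + O(ln n)
      = 8n ln 8 + 8n ln 6 − 8n + O(ln n)
      = 8n (ln 48 − 1) + O(ln n).
Numerically ln(48) − 1 ≈ 2.8712.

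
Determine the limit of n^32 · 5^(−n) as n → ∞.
lim = 0

Exponentials with base > 1 dominate every fixed polynomial: for any fixed c, n^c / 5^n → 0 as n → ∞ (e.g. by the ratio test, or by writing 5^n = e^(n ln 5) and noting e^(n ln 5) / n^c → ∞). Hence n^32 · 5^(−n) = n^32 / 5^n → 0.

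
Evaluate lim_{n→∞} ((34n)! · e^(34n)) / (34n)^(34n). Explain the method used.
lim = ∞

Stirling: (34n)! ~ sqrt(2π·34n) · (34n/e)^(34n). Hence
  (34n)! · e^(34n) / (34n)^(34n) ~ sqrt(2π·34n) = sqrt(2π·34) · sqrt(n) → ∞.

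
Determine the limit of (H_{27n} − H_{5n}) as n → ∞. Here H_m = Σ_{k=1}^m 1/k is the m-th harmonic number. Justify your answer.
lim = ln(27/5)

Euler-Maclaurin gives H_m = ln m + γ + 1/(2m) + O(1/m^2). The γ and O(1/m) terms cancel in the difference:
  H_{27n} − H_{5n} = ln(27n) − ln(5n) + O(1/n) = ln(27/5) + O(1/n).
Hence the limit is ln(27/5).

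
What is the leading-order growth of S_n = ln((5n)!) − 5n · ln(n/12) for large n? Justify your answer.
S_n ~ 5n · (ln 60 − 1) + O(ln n)

Stirling: ln((5n)!) = 5n ln(5n) − 5n + O(ln n).
  S_n = 5n ln(5n) − 5n − 5n ln(n/12) + O(ln n)
      = 5n ln(5n) − 5n ln n + 5n ln 12 − 5n + O(ln n)
      = 5n ln 5 + 5n ln 12 − 5n + O(ln n)
      = 5n (ln 60 − 1) + O(ln n).
Numerically ln(60) − 1 ≈ 3.0943.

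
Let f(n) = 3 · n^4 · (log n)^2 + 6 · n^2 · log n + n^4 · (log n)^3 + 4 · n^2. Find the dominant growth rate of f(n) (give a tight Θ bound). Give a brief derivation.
f(n) ∈ Θ(n^4 · (log n)^3)

Compare the terms by growth order. For large n, n^a · (log n)^b dominates n^a' · (log n)^b' iff a > a', or (a = a' and b > b'). Ranking the 4 terms shows the dominant one is n^4 · (log n)^3. Hence f(n) ∈ Θ(n^4 · (log n)^3).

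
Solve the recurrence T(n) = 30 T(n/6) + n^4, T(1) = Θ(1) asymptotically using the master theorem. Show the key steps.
T(n) = Θ(n^4)

log_6 30 ≈ 1.898. f(n) = n^4 dominates n^(log_6 30) since 4 > 1.898, and the regularity condition a·f(n/b) = 30·(n/6)^4 = (30/1296)·n^4 ≤ c·f(n) holds with c = 30/1296 ≈ 0.0231 < 1. So this is Case 3: T(n) = Θ(f(n)) = Θ(n^4).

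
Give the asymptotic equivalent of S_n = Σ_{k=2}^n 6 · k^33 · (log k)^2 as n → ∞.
S_n ~ 3 · n^34 · (log n)^2 / 17

By integral comparison, S_n = ∫_1^n 6 · x^33 · (log x)^2 dx + O(n^33 · (log n)^2). For the integral, the leading term of ∫_1^n x^33 (log x)^2 dx is n^34/34 · (log n)^2 (by repeated integration by parts; each step lowers the log-exponent and produces a relatively O(1/log n) correction). Hence S_n ~ 3 · n^34 · (log n)^2 / 17.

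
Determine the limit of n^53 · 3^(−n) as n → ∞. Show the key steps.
lim = 0

Exponentials with base > 1 dominate every fixed polynomial: for any fixed c, n^c / 3^n → 0 as n → ∞ (e.g. by the ratio test, or by writing 3^n = e^(n ln 3) and noting e^(n ln 3) / n^c → ∞). Hence n^53 · 3^(−n) = n^53 / 3^n → 0.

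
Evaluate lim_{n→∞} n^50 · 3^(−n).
lim = 0

Exponentials with base > 1 dominate every fixed polynomial: for any fixed c, n^c / 3^n → 0 as n → ∞ (e.g. by the ratio test, or by writing 3^n = e^(n ln 3) and noting e^(n ln 3) / n^c → ∞). Hence n^50 · 3^(−n) = n^50 / 3^n → 0.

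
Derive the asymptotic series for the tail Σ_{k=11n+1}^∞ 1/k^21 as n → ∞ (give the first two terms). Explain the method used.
Σ_{k>11n} 1/k^21 = 1/(20 · (11n)^20) − 1/(2 · (11n)^21) + O(1/(11n)^22)

Compare to the integral: ∫_{11n}^∞ x^(−21) dx = [−x^(−20)/20]_{11n}^∞ = 1/((21−1)·(11n)^20). The Euler-Maclaurin correction adds −f(11n)/2 = −1/(2·(11n)^21). Euler-Maclaurin then gives
  Σ_{k>11n} 1/k^21 = ∫_{11n}^∞ dx/x^21 − 1/(2·(11n)^21) + O(1/(11n)^22).
(Equivalently this is ζ(21) − Σ_{k≤11n} 1/k^21.)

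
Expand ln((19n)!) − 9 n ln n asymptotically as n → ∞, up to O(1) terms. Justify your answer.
ln((19n)!) − 9 n ln n = 10 n ln n + 19(ln 19 − 1) n + (1/2) ln(2π·19n) + O(1/n)

Stirling: ln((19n)!) = 19n ln(19n) − 19n + (1/2) ln(2π·19n) + O(1/n).
Expand 19n ln(19n) = 19n (ln n + ln 19) = 19n ln n + 19n ln 19.
Subtract 9n ln n: leading term is (19 − 9) n ln n = 10 n ln n. The next term is 19n ln 19 − 19n = 19(ln 19 − 1) n. Then the (1/2) ln(2π·19n) correction.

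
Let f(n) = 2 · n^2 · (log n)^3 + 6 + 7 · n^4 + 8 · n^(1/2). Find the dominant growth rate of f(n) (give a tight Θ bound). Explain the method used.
f(n) ∈ Θ(n^4)

Compare the terms by growth order. For large n, n^a · (log n)^b dominates n^a' · (log n)^b' iff a > a', or (a = a' and b > b'). Ranking the 4 terms shows the dominant one is 7 · n^4. Hence f(n) ∈ Θ(n^4).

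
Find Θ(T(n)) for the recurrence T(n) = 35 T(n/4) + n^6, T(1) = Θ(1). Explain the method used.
T(n) = Θ(n^6)

log_4 35 ≈ 2.565. f(n) = n^6 dominates n^(log_4 35) since 6 > 2.565, and the regularity condition a·f(n/b) = 35·(n/4)^6 = (35/4096)·n^6 ≤ c·f(n) holds with c = 35/4096 ≈ 0.00854 < 1. So this is Case 3: T(n) = Θ(f(n)) = Θ(n^6).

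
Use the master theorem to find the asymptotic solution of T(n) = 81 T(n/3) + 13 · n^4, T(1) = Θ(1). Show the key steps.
T(n) = Θ(n^4 log n)

log_3 81 = 4, and f(n) = 13 · n^4 = Θ(n^(log_3 81)). This is Case 2 of the master theorem: T(n) = Θ(f(n) · log n) = Θ(n^4 log n).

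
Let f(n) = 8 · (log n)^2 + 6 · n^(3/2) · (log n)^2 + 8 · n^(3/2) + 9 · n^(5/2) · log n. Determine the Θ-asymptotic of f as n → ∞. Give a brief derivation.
f(n) ∈ Θ(n^(5/2) · log n)

Compare the terms by growth order. For large n, n^a · (log n)^b dominates n^a' · (log n)^b' iff a > a', or (a = a' and b > b'). Ranking the 4 terms shows the dominant one is 9 · n^(5/2) · log n. Hence f(n) ∈ Θ(n^(5/2) · log n).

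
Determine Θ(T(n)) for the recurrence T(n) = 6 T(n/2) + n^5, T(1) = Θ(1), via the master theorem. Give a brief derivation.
T(n) = Θ(n^5)

log_2 6 ≈ 2.585. f(n) = n^5 dominates n^(log_2 6) since 5 > 2.585, and the regularity condition a·f(n/b) = 6·(n/2)^5 = (6/32)·n^5 ≤ c·f(n) holds with c = 6/32 ≈ 0.188 < 1. So this is Case 3: T(n) = Θ(f(n)) = Θ(n^5).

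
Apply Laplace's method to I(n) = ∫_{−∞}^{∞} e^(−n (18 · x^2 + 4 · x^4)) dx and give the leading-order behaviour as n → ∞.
I(n) ~ sqrt(π/(18n))

φ(x) = 18 · x^2 + 4 · x^4 has its unique global minimum at x* = 0 (since φ'(x) = 36x + 16x^3 = 0 only at x = 0 for real x with both coefficients positive, and φ → ∞ as |x| → ∞). At x* = 0, φ(0) = 0 and φ''(0) = 36. Laplace's method then gives
  I(n) ~ sqrt(2π / (n · φ''(0))) · e^(−n φ(0)) = sqrt(2π / (36n)) = sqrt(π/(18n)).
The 4 · x^4 term contributes only at subleading order (an O(1/n) relative correction).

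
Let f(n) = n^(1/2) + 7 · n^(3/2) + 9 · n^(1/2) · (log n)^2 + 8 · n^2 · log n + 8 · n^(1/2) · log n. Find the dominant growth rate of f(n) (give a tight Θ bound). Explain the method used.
f(n) ∈ Θ(n^2 · log n)

Compare the terms by growth order. For large n, n^a · (log n)^b dominates n^a' · (log n)^b' iff a > a', or (a = a' and b > b'). Ranking the 5 terms shows the dominant one is 8 · n^2 · log n. Hence f(n) ∈ Θ(n^2 · log n).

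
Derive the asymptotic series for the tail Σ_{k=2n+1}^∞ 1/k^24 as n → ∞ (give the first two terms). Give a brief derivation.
Σ_{k>2n} 1/k^24 = 1/(23 · (2n)^23) − 1/(2 · (2n)^24) + O(1/(2n)^25)

Compare to the integral: ∫_{2n}^∞ x^(−24) dx = [−x^(−23)/23]_{2n}^∞ = 1/((24−1)·(2n)^23). The Euler-Maclaurin correction adds −f(2n)/2 = −1/(2·(2n)^24). Euler-Maclaurin then gives
  Σ_{k>2n} 1/k^24 = ∫_{2n}^∞ dx/x^24 − 1/(2·(2n)^24) + O(1/(2n)^25).
(Equivalently this is ζ(24) − Σ_{k≤2n} 1/k^24.)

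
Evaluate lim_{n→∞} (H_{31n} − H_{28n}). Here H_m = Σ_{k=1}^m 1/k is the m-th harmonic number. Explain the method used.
lim = ln(31/28)

Euler-Maclaurin gives H_m = ln m + γ + 1/(2m) + O(1/m^2). The γ and O(1/m) terms cancel in the difference:
  H_{31n} − H_{28n} = ln(31n) − ln(28n) + O(1/n) = ln(31/28) + O(1/n).
Hence the limit is ln(31/28).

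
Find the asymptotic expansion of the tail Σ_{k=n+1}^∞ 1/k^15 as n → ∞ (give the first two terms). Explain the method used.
Σ_{k>n} 1/k^15 = 1/(14 · n^14) − 1/(2 · n^15) + O(1/n^16)

Compare to the integral: ∫_{n}^∞ x^(−15) dx = [−x^(−14)/14]_{n}^∞ = 1/((15−1)·n^14). The Euler-Maclaurin correction adds −f(n)/2 = −1/(2·n^15). Euler-Maclaurin then gives
  Σ_{k>n} 1/k^15 = ∫_{n}^∞ dx/x^15 − 1/(2·n^15) + O(1/n^16).
(Equivalently this is ζ(15) − Σ_{k≤n} 1/k^15.)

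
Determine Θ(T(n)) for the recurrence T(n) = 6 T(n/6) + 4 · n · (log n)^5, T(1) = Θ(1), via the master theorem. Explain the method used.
T(n) = Θ(n · (log n)^6)

Here log_6 6 = 1 and f(n) = 4 · n · (log n)^5 = Θ(n^(log_6 6) · (log n)^5). This is the extended Case 2 of the master theorem (f matches the critical exponent up to log factors), giving T(n) = Θ(n^(log_6 6) · (log n)^(5+1)) = Θ(n · (log n)^6).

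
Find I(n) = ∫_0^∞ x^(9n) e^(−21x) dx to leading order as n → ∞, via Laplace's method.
I(n) ~ (sqrt(2π·9n) / 21) · (9n/(21e))^(9n)

Write the integrand as exp(9n ln x − 21x) and set f(x) = 9n ln x − 21x. Then f'(x) = 9n/x − 21 = 0 at x* = 9n/21, and f''(x*) = −9n/x*^2 = −21^2/(9n). Laplace's method (interior maximum) gives
  I(n) ~ e^(f(x*)) · sqrt(2π / |f''(x*)|)
        = exp(9n ln(9n/21) − 9n) · sqrt(2π · 9n / 21^2)
        = (9n/21)^(9n) e^(−9n) · sqrt(2π·9n) / 21
        = (sqrt(2π·9n) / 21) · (9n/(21e))^(9n).
This matches Γ(9n+1)/21^(9n+1) with Stirling applied to Γ.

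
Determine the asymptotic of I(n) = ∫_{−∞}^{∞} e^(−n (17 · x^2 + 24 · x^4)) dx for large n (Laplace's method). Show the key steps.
I(n) ~ sqrt(π/(17n))

φ(x) = 17 · x^2 + 24 · x^4 has its unique global minimum at x* = 0 (since φ'(x) = 34x + 96x^3 = 0 only at x = 0 for real x with both coefficients positive, and φ → ∞ as |x| → ∞). At x* = 0, φ(0) = 0 and φ''(0) = 34. Laplace's method then gives
  I(n) ~ sqrt(2π / (n · φ''(0))) · e^(−n φ(0)) = sqrt(2π / (34n)) = sqrt(π/(17n)).
The 24 · x^4 term contributes only at subleading order (an O(1/n) relative correction).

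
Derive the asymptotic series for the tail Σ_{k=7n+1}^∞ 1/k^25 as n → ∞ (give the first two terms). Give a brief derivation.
Σ_{k>7n} 1/k^25 = 1/(24 · (7n)^24) − 1/(2 · (7n)^25) + O(1/(7n)^26)

Compare to the integral: ∫_{7n}^∞ x^(−25) dx = [−x^(−24)/24]_{7n}^∞ = 1/((25−1)·(7n)^24). The Euler-Maclaurin correction adds −f(7n)/2 = −1/(2·(7n)^25). Euler-Maclaurin then gives
  Σ_{k>7n} 1/k^25 = ∫_{7n}^∞ dx/x^25 − 1/(2·(7n)^25) + O(1/(7n)^26).
(Equivalently this is ζ(25) − Σ_{k≤7n} 1/k^25.)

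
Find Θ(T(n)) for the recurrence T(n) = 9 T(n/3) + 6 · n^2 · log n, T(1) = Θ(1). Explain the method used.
T(n) = Θ(n^2 · (log n)^2)

Here log_3 9 = 2 and f(n) = 6 · n^2 · log n = Θ(n^(log_3 9) · (log n)^1). This is the extended Case 2 of the master theorem (f matches the critical exponent up to log factors), giving T(n) = Θ(n^(log_3 9) · (log n)^(1+1)) = Θ(n^2 · (log n)^2).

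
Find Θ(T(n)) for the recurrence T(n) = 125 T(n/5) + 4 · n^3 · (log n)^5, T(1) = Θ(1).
T(n) = Θ(n^3 · (log n)^6)

Here log_5 125 = 3 and f(n) = 4 · n^3 · (log n)^5 = Θ(n^(log_5 125) · (log n)^5). This is the extended Case 2 of the master theorem (f matches the critical exponent up to log factors), giving T(n) = Θ(n^(log_5 125) · (log n)^(5+1)) = Θ(n^3 · (log n)^6).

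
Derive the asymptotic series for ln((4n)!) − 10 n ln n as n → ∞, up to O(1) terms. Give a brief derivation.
ln((4n)!) − 10 n ln n = −6 n ln n + 4(ln 4 − 1) n + (1/2) ln(2π·4n) + O(1/n)

Stirling: ln((4n)!) = 4n ln(4n) − 4n + (1/2) ln(2π·4n) + O(1/n).
Expand 4n ln(4n) = 4n (ln n + ln 4) = 4n ln n + 4n ln 4.
Subtract 10n ln n: leading term is (4 − 10) n ln n = −6 n ln n. The next term is 4n ln 4 − 4n = 4(ln 4 − 1) n. Then the (1/2) ln(2π·4n) correction.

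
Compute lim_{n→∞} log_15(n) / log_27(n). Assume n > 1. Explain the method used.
lim = ln(27) / ln(15) = log_15(27)

Change of base: log_15(n) = ln n / ln 15 and log_27(n) = ln n / ln 27. The ratio is (ln n / ln 15) · (ln 27 / ln n) = ln 27 / ln 15, a constant independent of n. So the limit is ln 27 / ln 15 = log_15(27).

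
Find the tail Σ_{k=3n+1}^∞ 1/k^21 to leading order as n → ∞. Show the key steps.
Σ_{k>3n} 1/k^21 ~ 1/(20 · (3n)^20)

Compare to the integral: ∫_{3n}^∞ x^(−21) dx = [−x^(−20)/20]_{3n}^∞ = 1/((21−1)·(3n)^20). Euler-Maclaurin then gives
  Σ_{k>3n} 1/k^21 = ∫_{3n}^∞ dx/x^21 − 1/(2·(3n)^21) + O(1/(3n)^22).
(Equivalently this is ζ(21) − Σ_{k≤3n} 1/k^21.)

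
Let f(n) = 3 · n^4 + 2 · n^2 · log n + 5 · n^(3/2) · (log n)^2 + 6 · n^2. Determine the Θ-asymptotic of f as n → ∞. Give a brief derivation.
f(n) ∈ Θ(n^4)

Compare the terms by growth order. For large n, n^a · (log n)^b dominates n^a' · (log n)^b' iff a > a', or (a = a' and b > b'). Ranking the 4 terms shows the dominant one is 3 · n^4. Hence f(n) ∈ Θ(n^4).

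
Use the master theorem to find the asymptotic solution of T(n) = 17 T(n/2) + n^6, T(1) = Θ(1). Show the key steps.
T(n) = Θ(n^6)

log_2 17 ≈ 4.087. f(n) = n^6 dominates n^(log_2 17) since 6 > 4.087, and the regularity condition a·f(n/b) = 17·(n/2)^6 = (17/64)·n^6 ≤ c·f(n) holds with c = 17/64 ≈ 0.266 < 1. So this is Case 3: T(n) = Θ(f(n)) = Θ(n^6).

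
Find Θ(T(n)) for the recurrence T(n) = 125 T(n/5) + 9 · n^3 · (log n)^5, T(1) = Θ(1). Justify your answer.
T(n) = Θ(n^3 · (log n)^6)

Here log_5 125 = 3 and f(n) = 9 · n^3 · (log n)^5 = Θ(n^(log_5 125) · (log n)^5). This is the extended Case 2 of the master theorem (f matches the critical exponent up to log factors), giving T(n) = Θ(n^(log_5 125) · (log n)^(5+1)) = Θ(n^3 · (log n)^6).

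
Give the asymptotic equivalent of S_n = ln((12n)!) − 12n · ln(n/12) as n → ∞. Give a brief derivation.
S_n ~ 12n · (ln 144 − 1) + O(ln n)

Stirling: ln((12n)!) = 12n ln(12n) − 12n + O(ln n).
  S_n = 12n ln(12n) − 12n − 12n ln(n/12) + O(ln n)
      = 12n ln(12n) − 12n ln n + 12n ln 12 − 12n + O(ln n)
      = 12n ln 12 + 12n ln 12 − 12n + O(ln n)
      = 12n (ln 144 − 1) + O(ln n).
Numerically ln(144) − 1 ≈ 3.9698.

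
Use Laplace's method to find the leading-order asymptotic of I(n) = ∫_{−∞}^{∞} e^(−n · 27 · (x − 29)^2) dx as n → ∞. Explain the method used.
I(n) = sqrt(π/(27n))

Here φ(x) = 27 · (x − 29)^2 has its unique minimum at x* = 29 with φ(x*) = 0 and φ''(x*) = 54. Laplace's method gives
  I(n) ~ e^(−n φ(x*)) · sqrt(2π / (n · φ''(x*))) = sqrt(2π / (54n)) = sqrt(π/(27n)).
This is exact: substituting u = (x − 29)·sqrt(27n) gives I(n) = (1/sqrt(27n)) ∫_{−∞}^{∞} e^(−u^2) du = sqrt(π/(27n)).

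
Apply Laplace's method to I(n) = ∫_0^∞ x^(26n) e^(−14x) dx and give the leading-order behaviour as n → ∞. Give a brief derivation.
I(n) ~ (sqrt(2π·26n) / 14) · (26n/(14e))^(26n)

Write the integrand as exp(26n ln x − 14x) and set f(x) = 26n ln x − 14x. Then f'(x) = 26n/x − 14 = 0 at x* = 26n/14, and f''(x*) = −26n/x*^2 = −14^2/(26n). Laplace's method (interior maximum) gives
  I(n) ~ e^(f(x*)) · sqrt(2π / |f''(x*)|)
        = exp(26n ln(26n/14) − 26n) · sqrt(2π · 26n / 14^2)
        = (26n/14)^(26n) e^(−26n) · sqrt(2π·26n) / 14
        = (sqrt(2π·26n) / 14) · (26n/(14e))^(26n).
This matches Γ(26n+1)/14^(26n+1) with Stirling applied to Γ.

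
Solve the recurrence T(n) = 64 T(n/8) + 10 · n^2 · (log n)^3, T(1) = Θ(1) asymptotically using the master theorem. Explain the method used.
T(n) = Θ(n^2 · (log n)^4)

Here log_8 64 = 2 and f(n) = 10 · n^2 · (log n)^3 = Θ(n^(log_8 64) · (log n)^3). This is the extended Case 2 of the master theorem (f matches the critical exponent up to log factors), giving T(n) = Θ(n^(log_8 64) · (log n)^(3+1)) = Θ(n^2 · (log n)^4).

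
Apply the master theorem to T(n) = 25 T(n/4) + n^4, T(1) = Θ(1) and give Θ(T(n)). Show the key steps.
T(n) = Θ(n^4)

log_4 25 ≈ 2.322. f(n) = n^4 dominates n^(log_4 25) since 4 > 2.322, and the regularity condition a·f(n/b) = 25·(n/4)^4 = (25/256)·n^4 ≤ c·f(n) holds with c = 25/256 ≈ 0.0977 < 1. So this is Case 3: T(n) = Θ(f(n)) = Θ(n^4).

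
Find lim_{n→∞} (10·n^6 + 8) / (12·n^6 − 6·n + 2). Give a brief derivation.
lim = 10/12 = 5/6

For large n the leading n^6 terms dominate both numerator and denominator. Dividing top and bottom by n^6, every other term tends to 0, leaving 10/12 = 5/6.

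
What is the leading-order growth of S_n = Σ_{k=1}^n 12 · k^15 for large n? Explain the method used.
S_n ~ 3 · n^16 / 4

By integral comparison (Euler-Maclaurin), Σ_{k=1}^n 12 · k^15 = 12 · ∫_0^n x^15 dx + O(n^15) = 12 · n^16/16 = 3 · n^16 / 4 + O(n^15). (Equivalently, Faulhaber's formula gives the same leading term.)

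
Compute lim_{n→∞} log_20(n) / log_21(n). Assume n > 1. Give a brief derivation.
lim = ln(21) / ln(20) = log_20(21)

Change of base: log_20(n) = ln n / ln 20 and log_21(n) = ln n / ln 21. The ratio is (ln n / ln 20) · (ln 21 / ln n) = ln 21 / ln 20, a constant independent of n. So the limit is ln 21 / ln 20 = log_20(21).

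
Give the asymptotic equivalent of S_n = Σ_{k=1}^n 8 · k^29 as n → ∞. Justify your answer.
S_n ~ 4 · n^30 / 15

By integral comparison (Euler-Maclaurin), Σ_{k=1}^n 8 · k^29 = 8 · ∫_0^n x^29 dx + O(n^29) = 8 · n^30/30 = 4 · n^30 / 15 + O(n^29). (Equivalently, Faulhaber's formula gives the same leading term.)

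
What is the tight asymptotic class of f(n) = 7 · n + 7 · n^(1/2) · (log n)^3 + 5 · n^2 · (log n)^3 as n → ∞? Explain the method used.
f(n) ∈ Θ(n^2 · (log n)^3)

Compare the terms by growth order. For large n, n^a · (log n)^b dominates n^a' · (log n)^b' iff a > a', or (a = a' and b > b'). Ranking the 3 terms shows the dominant one is 5 · n^2 · (log n)^3. Hence f(n) ∈ Θ(n^2 · (log n)^3).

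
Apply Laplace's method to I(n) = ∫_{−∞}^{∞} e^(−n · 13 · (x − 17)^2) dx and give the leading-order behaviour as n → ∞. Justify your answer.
I(n) = sqrt(π/(13n))

Here φ(x) = 13 · (x − 17)^2 has its unique minimum at x* = 17 with φ(x*) = 0 and φ''(x*) = 26. Laplace's method gives
  I(n) ~ e^(−n φ(x*)) · sqrt(2π / (n · φ''(x*))) = sqrt(2π / (26n)) = sqrt(π/(13n)).
This is exact: substituting u = (x − 17)·sqrt(13n) gives I(n) = (1/sqrt(13n)) ∫_{−∞}^{∞} e^(−u^2) du = sqrt(π/(13n)).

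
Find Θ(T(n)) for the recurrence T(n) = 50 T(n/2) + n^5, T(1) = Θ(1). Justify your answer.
T(n) = Θ(n^(log_2 50))

Master theorem: compare f(n) = n^5 to n^(log_2 50) where log_2 50 ≈ 5.644. Since 5 < log_2 50, we have f(n) = O(n^(log_2 50 − ε)) for some ε > 0 — Case 1. Hence T(n) = Θ(n^(log_2 50)).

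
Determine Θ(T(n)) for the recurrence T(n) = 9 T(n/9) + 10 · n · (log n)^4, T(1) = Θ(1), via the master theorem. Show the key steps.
T(n) = Θ(n · (log n)^5)

Here log_9 9 = 1 and f(n) = 10 · n · (log n)^4 = Θ(n^(log_9 9) · (log n)^4). This is the extended Case 2 of the master theorem (f matches the critical exponent up to log factors), giving T(n) = Θ(n^(log_9 9) · (log n)^(4+1)) = Θ(n · (log n)^5).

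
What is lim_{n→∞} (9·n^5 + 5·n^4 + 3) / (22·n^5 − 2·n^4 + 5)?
lim = 9/22

For large n the leading n^5 terms dominate both numerator and denominator. Dividing top and bottom by n^5, every other term tends to 0, leaving 9/22.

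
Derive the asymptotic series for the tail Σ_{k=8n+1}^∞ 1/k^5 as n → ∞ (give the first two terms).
Σ_{k>8n} 1/k^5 = 1/(4 · (8n)^4) − 1/(2 · (8n)^5) + O(1/(8n)^6)

Compare to the integral: ∫_{8n}^∞ x^(−5) dx = [−x^(−4)/4]_{8n}^∞ = 1/((5−1)·(8n)^4). The Euler-Maclaurin correction adds −f(8n)/2 = −1/(2·(8n)^5). Euler-Maclaurin then gives
  Σ_{k>8n} 1/k^5 = ∫_{8n}^∞ dx/x^5 − 1/(2·(8n)^5) + O(1/(8n)^6).
(Equivalently this is ζ(5) − Σ_{k≤8n} 1/k^5.)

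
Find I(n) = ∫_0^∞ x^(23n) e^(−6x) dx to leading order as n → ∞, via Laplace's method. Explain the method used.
I(n) ~ (sqrt(2π·23n) / 6) · (23n/(6e))^(23n)

Write the integrand as exp(23n ln x − 6x) and set f(x) = 23n ln x − 6x. Then f'(x) = 23n/x − 6 = 0 at x* = 23n/6, and f''(x*) = −23n/x*^2 = −6^2/(23n). Laplace's method (interior maximum) gives
  I(n) ~ e^(f(x*)) · sqrt(2π / |f''(x*)|)
        = exp(23n ln(23n/6) − 23n) · sqrt(2π · 23n / 6^2)
        = (23n/6)^(23n) e^(−23n) · sqrt(2π·23n) / 6
        = (sqrt(2π·23n) / 6) · (23n/(6e))^(23n).
This matches Γ(23n+1)/6^(23n+1) with Stirling applied to Γ.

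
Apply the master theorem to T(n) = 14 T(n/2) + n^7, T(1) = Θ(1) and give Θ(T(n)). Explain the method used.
T(n) = Θ(n^7)

log_2 14 ≈ 3.807. f(n) = n^7 dominates n^(log_2 14) since 7 > 3.807, and the regularity condition a·f(n/b) = 14·(n/2)^7 = (14/128)·n^7 ≤ c·f(n) holds with c = 14/128 ≈ 0.109 < 1. So this is Case 3: T(n) = Θ(f(n)) = Θ(n^7).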